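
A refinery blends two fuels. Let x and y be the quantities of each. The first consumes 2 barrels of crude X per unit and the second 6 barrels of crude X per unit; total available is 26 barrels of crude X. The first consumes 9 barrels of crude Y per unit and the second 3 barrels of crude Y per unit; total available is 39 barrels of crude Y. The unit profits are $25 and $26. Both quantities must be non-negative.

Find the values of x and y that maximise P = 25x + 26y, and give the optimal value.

x = 13/4, y = 13/4, maximum P = 663/4

Corner points and P = 25x + 26y:
  (0, 0) → P = 0
  (0, 13/3) → P = 338/3
  (13/3, 0) → P = 325/3
  (13/4, 13/4) → P = 663/4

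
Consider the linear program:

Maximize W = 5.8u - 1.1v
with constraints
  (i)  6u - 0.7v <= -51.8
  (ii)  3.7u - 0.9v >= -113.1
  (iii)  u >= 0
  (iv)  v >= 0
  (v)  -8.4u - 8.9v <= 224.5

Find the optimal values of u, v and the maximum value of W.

Vertices and W = 5.8u - 1.1v:
  (3255/281, 48694/281) → W = -173422/1405
  (0, 74) → W = -407/5
  (0, 377/3) → W = -4147/30

u = 0, v = 74, maximum W = -81.4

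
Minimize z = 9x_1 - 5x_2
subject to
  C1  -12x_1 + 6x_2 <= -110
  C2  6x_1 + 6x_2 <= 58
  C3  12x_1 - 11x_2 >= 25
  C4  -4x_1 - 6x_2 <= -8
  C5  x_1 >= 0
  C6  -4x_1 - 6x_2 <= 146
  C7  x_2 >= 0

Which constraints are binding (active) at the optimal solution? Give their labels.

Corner points and z = 9x_1 - 5x_2:
  (28/3, 1/3) → z = 247/3
  (55/6, 0) → z = 165/2
  (29/3, 0) → z = 87

The minimum is at (28/3, 1/3). Substituting into each constraint, equality holds for C1 and C2; the remaining constraints have slack.

C1 and C2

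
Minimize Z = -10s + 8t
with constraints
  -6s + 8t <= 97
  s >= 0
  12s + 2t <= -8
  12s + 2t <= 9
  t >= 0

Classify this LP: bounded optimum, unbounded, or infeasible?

The boundaries -6s + 8t = 97 and 12s + 2t = -8 meet at (-43/18, 31/3), but that point violates s ≥ 0. Every candidate vertex is excluded by some other constraint, so the feasible region is empty.

infeasible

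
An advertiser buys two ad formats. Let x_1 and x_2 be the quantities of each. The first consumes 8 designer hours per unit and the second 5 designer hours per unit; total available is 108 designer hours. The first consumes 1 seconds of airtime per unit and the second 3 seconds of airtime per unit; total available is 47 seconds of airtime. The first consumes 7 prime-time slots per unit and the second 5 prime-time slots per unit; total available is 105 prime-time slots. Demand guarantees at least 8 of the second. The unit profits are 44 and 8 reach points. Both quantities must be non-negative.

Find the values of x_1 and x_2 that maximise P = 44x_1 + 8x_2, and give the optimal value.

Vertices and P = 44x_1 + 8x_2:
  (0, 47/3) → P = 376/3
  (0, 8) → P = 64
  (89/19, 268/19) → P = 6060/19
  (17/2, 8) → P = 438

x_1 = 17/2, x_2 = 8, maximum P = 438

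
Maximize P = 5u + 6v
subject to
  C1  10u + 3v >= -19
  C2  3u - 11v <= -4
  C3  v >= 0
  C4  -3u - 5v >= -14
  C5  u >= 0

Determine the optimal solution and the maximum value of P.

Corner points and P = 5u + 6v:
  (67/24, 9/8) → P = 497/24
  (0, 4/11) → P = 24/11
  (0, 14/5) → P = 84/5

The optimum lies where 3u - 11v = -4 and -3u - 5v = -14.
Solving simultaneously gives u = 67/24, v = 9/8.

u = 67/24, v = 9/8, maximum P = 497/24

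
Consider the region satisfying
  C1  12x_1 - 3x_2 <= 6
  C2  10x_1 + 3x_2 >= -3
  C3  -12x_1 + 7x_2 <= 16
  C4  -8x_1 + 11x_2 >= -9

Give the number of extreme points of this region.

The feasible vertices (each the meet of two boundaries and inside every other half-plane) are:
  (15/8, 11/2)
  (13/36, -5/9)
  (-69/106, 62/53)
  (-3/67, -57/67)

4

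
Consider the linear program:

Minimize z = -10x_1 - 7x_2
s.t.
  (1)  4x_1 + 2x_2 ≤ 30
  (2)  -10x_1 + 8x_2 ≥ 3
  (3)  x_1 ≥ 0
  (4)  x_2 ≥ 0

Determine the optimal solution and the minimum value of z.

x_1 = 0, x_2 = 15, minimum z = -105

Extreme points and z = -10x_1 - 7x_2:
  (9/2, 6) → z = -87
  (0, 15) → z = -105
  (0, 3/8) → z = -21/8

At the optimal vertex, 4x_1 + 2x_2 = 30 and x_1 = 0.
Solving simultaneously gives x_1 = 0, x_2 = 15.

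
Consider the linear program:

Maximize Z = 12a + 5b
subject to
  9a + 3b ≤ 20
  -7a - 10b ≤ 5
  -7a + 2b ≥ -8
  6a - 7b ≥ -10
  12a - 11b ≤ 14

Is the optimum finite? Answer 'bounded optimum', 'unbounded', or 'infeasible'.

Extreme points and Z = 12a + 5b:
  (64/39, 68/39) → Z = 1108/39
  (110/81, 70/27) → Z = 790/27
  (-135/109, 40/109) → Z = -1420/109
  (85/197, -158/197) → Z = 230/197
  (60/53, -2/53) → Z = 710/53
The feasible region has finitely many vertices and no improving ray; the maximum is 790/27 at (110/81, 70/27).

bounded optimum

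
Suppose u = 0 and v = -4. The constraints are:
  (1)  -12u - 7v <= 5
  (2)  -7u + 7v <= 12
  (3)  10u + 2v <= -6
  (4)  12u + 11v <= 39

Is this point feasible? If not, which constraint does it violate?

not feasible — violates (1)

Constraint (1): -12u - 7v = 28, which is not ≤ 5. All other constraints are satisfied.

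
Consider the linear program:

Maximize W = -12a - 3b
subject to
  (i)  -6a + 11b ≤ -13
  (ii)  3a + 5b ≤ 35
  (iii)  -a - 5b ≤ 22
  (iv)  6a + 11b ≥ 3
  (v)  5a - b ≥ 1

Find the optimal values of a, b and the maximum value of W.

Extreme points and W = -12a - 3b:
  (50/7, 19/7) → W = -657/7
  (4/3, -5/11) → W = -161/11
  (57/2, -101/10) → W = -3117/10
  (257/19, -135/19) → W = -141

The binding constraints are -6a + 11b = -13 and 6a + 11b = 3.
Solving simultaneously gives a = 4/3, b = -5/11.

a = 4/3, b = -5/11, maximum W = -161/11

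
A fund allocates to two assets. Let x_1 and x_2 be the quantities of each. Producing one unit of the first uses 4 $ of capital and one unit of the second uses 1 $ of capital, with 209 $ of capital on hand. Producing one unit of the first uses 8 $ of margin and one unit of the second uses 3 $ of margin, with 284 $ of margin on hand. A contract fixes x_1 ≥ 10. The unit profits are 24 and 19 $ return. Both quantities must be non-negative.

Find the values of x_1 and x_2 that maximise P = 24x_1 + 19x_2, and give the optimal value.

Extreme points and P = 24x_1 + 19x_2:
  (71/2, 0) → P = 852
  (10, 0) → P = 240
  (10, 68) → P = 1532

x_1 = 10, x_2 = 68, maximum P = 1532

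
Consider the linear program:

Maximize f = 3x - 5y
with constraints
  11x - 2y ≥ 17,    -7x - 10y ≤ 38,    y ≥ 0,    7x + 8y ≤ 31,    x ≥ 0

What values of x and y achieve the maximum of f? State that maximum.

Extreme points and f = 3x - 5y:
  (17/11, 0) → f = 51/11
  (33/17, 37/17) → f = -86/17
  (31/7, 0) → f = 93/7

At the optimal vertex, y = 0 and 7x + 8y = 31.
Solving simultaneously gives x = 31/7, y = 0.

x = 31/7, y = 0, maximum f = 93/7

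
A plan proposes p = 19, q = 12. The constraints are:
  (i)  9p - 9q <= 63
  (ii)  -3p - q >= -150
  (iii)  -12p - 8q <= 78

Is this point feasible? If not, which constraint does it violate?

feasible

(i): 63 ≤ 63 ✓
(ii): -69 ≥ -150 ✓
(iii): -324 ≤ 78 ✓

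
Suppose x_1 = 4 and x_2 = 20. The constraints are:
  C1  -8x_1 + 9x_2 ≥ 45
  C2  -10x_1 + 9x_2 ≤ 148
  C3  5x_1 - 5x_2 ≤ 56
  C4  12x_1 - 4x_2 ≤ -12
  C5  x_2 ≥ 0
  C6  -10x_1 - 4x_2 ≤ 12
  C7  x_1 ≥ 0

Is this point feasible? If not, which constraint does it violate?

feasible

C1: 148 ≥ 45 ✓
C2: 140 ≤ 148 ✓
C3: -80 ≤ 56 ✓
C4: -32 ≤ -12 ✓
C5: 20 ≥ 0 ✓
C6: -120 ≤ 12 ✓
C7: 4 ≥ 0 ✓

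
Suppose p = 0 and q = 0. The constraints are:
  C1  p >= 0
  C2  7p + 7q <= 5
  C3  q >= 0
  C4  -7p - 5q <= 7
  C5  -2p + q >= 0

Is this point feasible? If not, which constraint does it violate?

C1: 0 ≥ 0 ✓
C2: 0 ≤ 5 ✓
C3: 0 ≥ 0 ✓
C4: 0 ≤ 7 ✓
C5: 0 ≥ 0 ✓

feasible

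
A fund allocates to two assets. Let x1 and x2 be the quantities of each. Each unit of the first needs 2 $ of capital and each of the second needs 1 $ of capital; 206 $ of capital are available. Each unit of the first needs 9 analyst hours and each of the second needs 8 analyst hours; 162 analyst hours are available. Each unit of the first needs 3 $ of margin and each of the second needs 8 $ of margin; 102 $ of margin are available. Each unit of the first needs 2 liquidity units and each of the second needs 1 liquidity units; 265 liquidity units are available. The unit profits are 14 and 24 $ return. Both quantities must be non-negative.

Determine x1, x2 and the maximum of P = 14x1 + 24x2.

Extreme points and P = 14x1 + 24x2:
  (0, 0) → P = 0
  (0, 51/4) → P = 306
  (18, 0) → P = 252
  (10, 9) → P = 356

At the optimal vertex, 9x1 + 8x2 = 162 and 3x1 + 8x2 = 102.
Solving simultaneously gives x1 = 10, x2 = 9.

x1 = 10, x2 = 9, maximum P = 356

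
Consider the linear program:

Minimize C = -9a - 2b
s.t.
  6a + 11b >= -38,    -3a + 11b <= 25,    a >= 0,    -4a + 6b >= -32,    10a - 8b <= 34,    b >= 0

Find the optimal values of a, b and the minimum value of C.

Vertices and C = -9a - 2b:
  (0, 25/11) → C = -50/11
  (287/43, 176/43) → C = -2935/43
  (0, 0) → C = 0
  (17/5, 0) → C = -153/5

The binding constraints are -3a + 11b = 25 and 10a - 8b = 34.
Solving simultaneously gives a = 287/43, b = 176/43.

a = 287/43, b = 176/43, minimum C = -2935/43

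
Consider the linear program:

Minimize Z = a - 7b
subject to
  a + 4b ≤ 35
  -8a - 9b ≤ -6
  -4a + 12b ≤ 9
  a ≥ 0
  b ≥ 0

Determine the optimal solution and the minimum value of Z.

a = 96/7, b = 149/28, minimum Z = -659/28

Extreme points and Z = a - 7b:
  (96/7, 149/28) → Z = -659/28
  (35, 0) → Z = 35
  (0, 2/3) → Z = -14/3
  (3/4, 0) → Z = 3/4
  (0, 3/4) → Z = -21/4

At the optimal vertex, a + 4b = 35 and -4a + 12b = 9.
Solving simultaneously gives a = 96/7, b = 149/28.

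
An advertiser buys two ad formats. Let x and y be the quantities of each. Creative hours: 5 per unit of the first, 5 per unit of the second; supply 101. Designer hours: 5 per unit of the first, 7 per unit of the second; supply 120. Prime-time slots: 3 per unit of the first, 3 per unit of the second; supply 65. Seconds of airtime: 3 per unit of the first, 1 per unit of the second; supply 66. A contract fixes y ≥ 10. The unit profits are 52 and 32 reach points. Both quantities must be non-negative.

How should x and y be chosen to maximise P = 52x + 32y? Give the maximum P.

Corner points and P = 52x + 32y:
  (0, 120/7) → P = 3840/7
  (0, 10) → P = 320
  (10, 10) → P = 840

The optimum lies where 5x + 7y = 120 and y = 10.
Solving simultaneously gives x = 10, y = 10.

x = 10, y = 10, maximum P = 840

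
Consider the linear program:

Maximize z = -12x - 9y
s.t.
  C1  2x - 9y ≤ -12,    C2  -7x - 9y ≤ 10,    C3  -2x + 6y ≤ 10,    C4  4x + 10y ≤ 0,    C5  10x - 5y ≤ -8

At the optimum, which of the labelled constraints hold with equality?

Corner points and z = -12x - 9y:
  (-22/9, 64/81) → z = 200/9
  (-15/7, 6/7) → z = 18
  (-5/2, 5/6) → z = 45/2
  (-25/11, 10/11) → z = 210/11

The maximum is at (-5/2, 5/6). Substituting into each constraint, equality holds for C2 and C3; the remaining constraints have slack.

C2 and C3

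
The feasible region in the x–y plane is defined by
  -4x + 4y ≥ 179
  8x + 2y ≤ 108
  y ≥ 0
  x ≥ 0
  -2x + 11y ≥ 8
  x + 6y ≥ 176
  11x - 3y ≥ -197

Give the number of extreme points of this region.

Of the 21 pairwise boundary intersections, those satisfying every inequality are:
  (37/20, 233/5)
  (0, 179/4)
  (0, 54)

3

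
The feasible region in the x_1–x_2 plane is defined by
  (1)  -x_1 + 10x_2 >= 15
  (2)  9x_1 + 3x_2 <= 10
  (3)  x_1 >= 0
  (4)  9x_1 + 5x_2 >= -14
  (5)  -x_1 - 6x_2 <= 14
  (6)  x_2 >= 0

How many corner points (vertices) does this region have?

The feasible vertices (each the meet of two boundaries and inside every other half-plane) are:
  (55/93, 145/93)
  (0, 3/2)
  (0, 10/3)

3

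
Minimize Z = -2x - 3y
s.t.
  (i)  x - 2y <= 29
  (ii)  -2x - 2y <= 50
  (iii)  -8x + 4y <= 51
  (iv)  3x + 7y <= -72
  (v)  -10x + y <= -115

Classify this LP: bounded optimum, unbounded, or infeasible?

The boundaries x - 2y = 29 and -2x - 2y = 50 meet at (-7, -18), but that point violates -10x + y ≤ -115. Every candidate vertex is excluded by some other constraint, so the feasible region is empty.

infeasible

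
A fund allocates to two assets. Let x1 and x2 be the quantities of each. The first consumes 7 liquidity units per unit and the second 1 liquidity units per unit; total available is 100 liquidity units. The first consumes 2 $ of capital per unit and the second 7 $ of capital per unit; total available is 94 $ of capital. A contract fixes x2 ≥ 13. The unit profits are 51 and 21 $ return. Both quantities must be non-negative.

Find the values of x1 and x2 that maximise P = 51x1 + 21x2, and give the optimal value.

x1 = 3/2, x2 = 13, maximum P = 699/2

Feasible corners and P = 51x1 + 21x2:
  (0, 94/7) → P = 282
  (0, 13) → P = 273
  (3/2, 13) → P = 699/2

The binding constraints are 2x1 + 7x2 = 94 and x2 = 13.
Solving simultaneously gives x1 = 3/2, x2 = 13.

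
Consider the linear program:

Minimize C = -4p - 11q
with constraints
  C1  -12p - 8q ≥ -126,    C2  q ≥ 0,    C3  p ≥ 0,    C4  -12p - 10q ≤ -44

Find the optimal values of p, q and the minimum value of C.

Vertices and C = -4p - 11q:
  (21/2, 0) → C = -42
  (0, 63/4) → C = -693/4
  (11/3, 0) → C = -44/3
  (0, 22/5) → C = -242/5

The optimum lies where -12p - 8q = -126 and p = 0.
Solving simultaneously gives p = 0, q = 63/4.

p = 0, q = 63/4, minimum C = -693/4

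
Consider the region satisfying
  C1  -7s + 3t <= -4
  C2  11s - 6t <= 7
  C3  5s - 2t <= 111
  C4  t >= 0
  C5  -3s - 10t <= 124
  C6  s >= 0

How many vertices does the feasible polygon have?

Intersecting each pair of boundary lines and keeping only the points that satisfy every inequality leaves:
  (325, 757)
  (4/7, 0)
  (163/2, 593/4)
  (7/11, 0)

4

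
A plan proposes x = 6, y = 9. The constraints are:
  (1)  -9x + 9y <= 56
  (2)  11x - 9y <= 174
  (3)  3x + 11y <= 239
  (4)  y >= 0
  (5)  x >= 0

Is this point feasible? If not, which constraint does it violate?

(1): 27 ≤ 56 ✓
(2): -15 ≤ 174 ✓
(3): 117 ≤ 239 ✓
(4): 9 ≥ 0 ✓
(5): 6 ≥ 0 ✓

feasible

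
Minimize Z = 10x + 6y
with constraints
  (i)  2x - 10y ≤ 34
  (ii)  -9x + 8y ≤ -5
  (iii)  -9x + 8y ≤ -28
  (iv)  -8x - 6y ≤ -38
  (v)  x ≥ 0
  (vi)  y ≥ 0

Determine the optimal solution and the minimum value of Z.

Vertices and Z = 10x + 6y:
  (17, 0) → Z = 170
  (4, 1) → Z = 46
  (19/4, 0) → Z = 95/2
The feasible region is unbounded (it extends along (8, 9), (5, 1)), but Z strictly increases along every unbounded feasible direction, so there is no improving ray and the minimum is attained at a vertex.

The optimum lies where -9x + 8y = -28 and -8x - 6y = -38.
Solving simultaneously gives x = 4, y = 1.

x = 4, y = 1, minimum Z = 46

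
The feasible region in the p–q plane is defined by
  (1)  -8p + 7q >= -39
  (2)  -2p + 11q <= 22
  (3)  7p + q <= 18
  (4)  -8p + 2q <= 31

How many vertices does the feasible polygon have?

The feasible vertices (each the meet of two boundaries and inside every other half-plane) are:
  (55/19, -43/19)
  (-59/8, -14)
  (176/79, 190/79)
  (-99/28, 19/14)

4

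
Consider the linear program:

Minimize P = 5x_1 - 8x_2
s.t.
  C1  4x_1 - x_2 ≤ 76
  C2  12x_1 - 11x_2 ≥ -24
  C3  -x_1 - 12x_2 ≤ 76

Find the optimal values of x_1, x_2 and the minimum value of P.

x_1 = 215/8, x_2 = 63/2, minimum P = -941/8

Vertices and P = 5x_1 - 8x_2:
  (215/8, 63/2) → P = -941/8
  (836/49, -380/49) → P = 7220/49
  (-1124/155, -888/155) → P = 1484/155

The binding constraints are 4x_1 - x_2 = 76 and 12x_1 - 11x_2 = -24.
Solving simultaneously gives x_1 = 215/8, x_2 = 63/2.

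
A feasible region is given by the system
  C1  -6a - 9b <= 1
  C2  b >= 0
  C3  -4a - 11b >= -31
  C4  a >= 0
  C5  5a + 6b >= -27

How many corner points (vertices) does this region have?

Pairwise boundary intersections that survive every other constraint:
  (31/4, 0)
  (0, 0)
  (0, 31/11)

3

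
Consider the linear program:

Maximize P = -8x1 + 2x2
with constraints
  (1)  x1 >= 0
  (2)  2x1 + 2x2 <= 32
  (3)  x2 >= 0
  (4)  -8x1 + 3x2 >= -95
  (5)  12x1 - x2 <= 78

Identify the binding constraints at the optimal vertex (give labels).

Extreme points and P = -8x1 + 2x2:
  (0, 16) → P = 32
  (0, 0) → P = 0
  (94/13, 114/13) → P = -524/13
  (13/2, 0) → P = -52

The maximum is at (0, 16). Substituting into each constraint, equality holds for (1) and (2); the remaining constraints have slack.

(1) and (2)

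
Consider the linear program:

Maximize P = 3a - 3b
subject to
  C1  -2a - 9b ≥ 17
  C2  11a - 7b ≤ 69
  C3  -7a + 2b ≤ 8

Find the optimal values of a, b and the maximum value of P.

a = -194/27, b = -571/27, maximum P = 377/9

Feasible corners and P = 3a - 3b:
  (502/113, -325/113) → P = 2481/113
  (-106/67, -103/67) → P = -9/67
  (-194/27, -571/27) → P = 377/9

The binding constraints are 11a - 7b = 69 and -7a + 2b = 8.
Solving simultaneously gives a = -194/27, b = -571/27.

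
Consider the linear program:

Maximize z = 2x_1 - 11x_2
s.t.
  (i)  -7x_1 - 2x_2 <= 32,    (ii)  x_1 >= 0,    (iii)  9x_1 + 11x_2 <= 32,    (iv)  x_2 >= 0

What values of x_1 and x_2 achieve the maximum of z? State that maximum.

x_1 = 32/9, x_2 = 0, maximum z = 64/9

Feasible corners and z = 2x_1 - 11x_2:
  (0, 32/11) → z = -32
  (0, 0) → z = 0
  (32/9, 0) → z = 64/9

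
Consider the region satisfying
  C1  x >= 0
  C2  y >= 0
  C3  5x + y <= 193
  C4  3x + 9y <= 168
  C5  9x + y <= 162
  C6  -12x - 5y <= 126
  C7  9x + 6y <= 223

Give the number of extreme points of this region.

5

Intersecting each pair of boundary lines and keeping only the points that satisfy every inequality leaves:
  (0, 0)
  (0, 56/3)
  (18, 0)
  (111/7, 281/21)
  (749/45, 61/5)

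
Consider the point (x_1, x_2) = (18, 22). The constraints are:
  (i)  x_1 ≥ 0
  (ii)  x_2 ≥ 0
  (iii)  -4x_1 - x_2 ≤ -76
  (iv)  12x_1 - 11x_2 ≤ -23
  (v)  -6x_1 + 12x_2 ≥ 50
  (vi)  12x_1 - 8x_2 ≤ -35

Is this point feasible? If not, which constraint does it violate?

not feasible — violates (vi)

Constraint (vi): 12x_1 - 8x_2 = 40, which is not ≤ -35. All other constraints are satisfied.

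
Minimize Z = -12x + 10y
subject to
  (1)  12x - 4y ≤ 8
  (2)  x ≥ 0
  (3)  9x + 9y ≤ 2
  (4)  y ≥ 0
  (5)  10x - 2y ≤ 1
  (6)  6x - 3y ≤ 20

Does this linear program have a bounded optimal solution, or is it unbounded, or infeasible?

bounded optimum

Extreme points and Z = -12x + 10y:
  (0, 2/9) → Z = 20/9
  (0, 0) → Z = 0
  (13/108, 11/108) → Z = -23/54
  (1/10, 0) → Z = -6/5
The feasible region has finitely many vertices and no improving ray; the minimum is -6/5 at (1/10, 0).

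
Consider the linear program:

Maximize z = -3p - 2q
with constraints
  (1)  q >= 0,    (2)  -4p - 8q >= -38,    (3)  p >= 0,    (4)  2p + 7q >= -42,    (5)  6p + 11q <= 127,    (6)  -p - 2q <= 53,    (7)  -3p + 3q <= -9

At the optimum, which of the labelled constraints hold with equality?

Vertices and z = -3p - 2q:
  (19/2, 0) → z = -57/2
  (3, 0) → z = -9
  (31/6, 13/6) → z = -119/6

The maximum is at (3, 0). Substituting into each constraint, equality holds for (1) and (7); the remaining constraints have slack.

(1) and (7)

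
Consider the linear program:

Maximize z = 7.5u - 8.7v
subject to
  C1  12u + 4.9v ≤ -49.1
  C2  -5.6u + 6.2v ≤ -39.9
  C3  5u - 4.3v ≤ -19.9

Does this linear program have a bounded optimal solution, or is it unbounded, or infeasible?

From the feasible point (-29495/692, -15547/346), moving in the direction (-4.3, -5) keeps every constraint satisfied while z increases without bound.

unbounded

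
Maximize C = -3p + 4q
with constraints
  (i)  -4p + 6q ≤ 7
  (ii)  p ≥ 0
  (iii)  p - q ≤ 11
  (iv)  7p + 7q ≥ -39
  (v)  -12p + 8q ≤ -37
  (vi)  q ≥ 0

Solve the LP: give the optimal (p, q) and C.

Corner points and C = -3p + 4q:
  (73/2, 51/2) → C = -15/2
  (139/20, 29/5) → C = 47/20
  (11, 0) → C = -33
  (37/12, 0) → C = -37/4

The binding constraints are -4p + 6q = 7 and -12p + 8q = -37.
Solving simultaneously gives p = 139/20, q = 29/5.

p = 139/20, q = 29/5, maximum C = 47/20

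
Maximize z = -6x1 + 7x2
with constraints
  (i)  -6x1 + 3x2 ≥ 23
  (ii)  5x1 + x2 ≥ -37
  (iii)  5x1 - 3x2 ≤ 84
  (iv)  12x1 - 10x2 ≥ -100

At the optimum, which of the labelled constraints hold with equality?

Extreme points and z = -6x1 + 7x2:
  (-134/21, -107/21) → z = 55/21
  (35/12, 27/2) → z = 77
  (-235/31, 28/31) → z = 1606/31

The maximum is at (35/12, 27/2). Substituting into each constraint, equality holds for (i) and (iv); the remaining constraints have slack.

(i) and (iv)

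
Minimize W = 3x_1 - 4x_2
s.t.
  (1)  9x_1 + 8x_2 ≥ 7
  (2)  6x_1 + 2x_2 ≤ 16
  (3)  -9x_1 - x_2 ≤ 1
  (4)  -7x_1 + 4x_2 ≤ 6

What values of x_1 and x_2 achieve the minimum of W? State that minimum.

x_1 = 26/19, x_2 = 74/19, minimum W = -218/19

Corner points and W = 3x_1 - 4x_2:
  (19/5, -17/5) → W = 25
  (-5/23, 103/92) → W = -118/23
  (26/19, 74/19) → W = -218/19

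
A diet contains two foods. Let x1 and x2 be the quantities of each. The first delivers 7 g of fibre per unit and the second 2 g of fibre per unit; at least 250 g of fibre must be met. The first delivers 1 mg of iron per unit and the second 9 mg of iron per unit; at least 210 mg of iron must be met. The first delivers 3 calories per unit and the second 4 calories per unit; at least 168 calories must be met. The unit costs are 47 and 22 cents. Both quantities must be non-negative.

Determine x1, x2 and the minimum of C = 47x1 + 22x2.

Feasible corners and C = 47x1 + 22x2:
  (0, 125) → C = 2750
  (210, 0) → C = 9870
  (30, 20) → C = 1850
The feasible region is unbounded (it extends along (0, 1), (1, 0)), but C strictly increases along every unbounded feasible direction, so there is no improving ray and the minimum is attained at a vertex.

The optimum lies where 7x1 + 2x2 = 250 and x1 + 9x2 = 210.
Solving simultaneously gives x1 = 30, x2 = 20.

x1 = 30, x2 = 20, minimum C = 1850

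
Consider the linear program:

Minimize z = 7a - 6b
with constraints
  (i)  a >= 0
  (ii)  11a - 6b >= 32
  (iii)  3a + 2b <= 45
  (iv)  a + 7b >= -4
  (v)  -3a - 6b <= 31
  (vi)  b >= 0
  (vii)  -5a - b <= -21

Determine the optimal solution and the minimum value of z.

Extreme points and z = 7a - 6b:
  (167/20, 399/40) → z = -7/5
  (158/41, 71/41) → z = 680/41
  (15, 0) → z = 105
  (21/5, 0) → z = 147/5

The optimum lies where 11a - 6b = 32 and 3a + 2b = 45.
Solving simultaneously gives a = 167/20, b = 399/40.

a = 167/20, b = 399/40, minimum z = -7/5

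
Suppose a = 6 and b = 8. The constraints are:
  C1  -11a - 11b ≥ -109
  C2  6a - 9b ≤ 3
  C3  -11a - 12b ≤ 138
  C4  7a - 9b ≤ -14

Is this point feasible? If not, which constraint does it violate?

Constraint C1: -11a - 11b = -154, which is not ≥ -109. All other constraints are satisfied.

not feasible — violates C1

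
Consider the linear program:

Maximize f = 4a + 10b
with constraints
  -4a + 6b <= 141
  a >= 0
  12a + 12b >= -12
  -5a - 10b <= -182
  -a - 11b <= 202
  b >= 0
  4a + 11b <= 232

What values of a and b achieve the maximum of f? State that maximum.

a = 58, b = 0, maximum f = 232

Feasible corners and f = 4a + 10b:
  (0, 91/5) → f = 182
  (0, 232/11) → f = 2320/11
  (182/5, 0) → f = 728/5
  (58, 0) → f = 232

The optimum lies where b = 0 and 4a + 11b = 232.
Solving simultaneously gives a = 58, b = 0.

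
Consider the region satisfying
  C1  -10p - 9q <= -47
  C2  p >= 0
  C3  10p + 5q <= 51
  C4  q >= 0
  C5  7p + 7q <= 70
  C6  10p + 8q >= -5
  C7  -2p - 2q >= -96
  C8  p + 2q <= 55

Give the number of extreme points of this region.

5

The feasible vertices (each the meet of two boundaries and inside every other half-plane) are:
  (0, 47/9)
  (47/10, 0)
  (0, 10)
  (51/10, 0)
  (1/5, 49/5)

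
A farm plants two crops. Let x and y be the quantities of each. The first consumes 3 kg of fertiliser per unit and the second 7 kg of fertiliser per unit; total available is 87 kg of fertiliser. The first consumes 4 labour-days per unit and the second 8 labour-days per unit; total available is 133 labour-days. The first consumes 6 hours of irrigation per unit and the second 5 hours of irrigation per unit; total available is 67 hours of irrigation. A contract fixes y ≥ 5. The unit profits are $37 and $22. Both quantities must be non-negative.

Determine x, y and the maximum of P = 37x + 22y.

x = 7, y = 5, maximum P = 369

The binding constraints are 6x + 5y = 67 and y = 5.
Solving simultaneously gives x = 7, y = 5.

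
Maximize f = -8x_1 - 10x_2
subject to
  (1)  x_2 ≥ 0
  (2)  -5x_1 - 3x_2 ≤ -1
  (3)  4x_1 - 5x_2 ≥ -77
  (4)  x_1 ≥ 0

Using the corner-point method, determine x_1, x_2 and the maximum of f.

Extreme points and f = -8x_1 - 10x_2:
  (1/5, 0) → f = -8/5
  (0, 1/3) → f = -10/3
  (0, 77/5) → f = -154
The feasible region is unbounded (it extends along (5, 4), (1, 0)), but f strictly decreases along every unbounded feasible direction, so there is no improving ray and the maximum is attained at a vertex.

The optimum lies where x_2 = 0 and -5x_1 - 3x_2 = -1.
Solving simultaneously gives x_1 = 1/5, x_2 = 0.

x_1 = 1/5, x_2 = 0, maximum f = -8/5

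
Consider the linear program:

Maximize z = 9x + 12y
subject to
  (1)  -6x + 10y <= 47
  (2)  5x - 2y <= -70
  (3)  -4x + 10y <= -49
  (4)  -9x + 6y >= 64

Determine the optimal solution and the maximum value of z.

Extreme points and z = 9x + 12y:
  (-48, -241/10) → z = -3606/5
  (-19, -25/2) → z = -321
  (-73/3, -155/6) → z = -529
The feasible region is unbounded (it extends along (-5, -3), (-2, -3)), but z strictly decreases along every unbounded feasible direction, so there is no improving ray and the maximum is attained at a vertex.

The optimum lies where 5x - 2y = -70 and -4x + 10y = -49.
Solving simultaneously gives x = -19, y = -25/2.

x = -19, y = -25/2, maximum z = -321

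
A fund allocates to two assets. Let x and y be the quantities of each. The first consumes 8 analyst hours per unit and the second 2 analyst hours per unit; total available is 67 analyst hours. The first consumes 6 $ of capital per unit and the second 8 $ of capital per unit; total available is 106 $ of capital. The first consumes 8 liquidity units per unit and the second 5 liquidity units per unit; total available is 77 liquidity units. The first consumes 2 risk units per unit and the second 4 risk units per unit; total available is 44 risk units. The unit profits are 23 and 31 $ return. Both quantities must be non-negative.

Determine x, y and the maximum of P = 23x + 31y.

x = 4, y = 9, maximum P = 371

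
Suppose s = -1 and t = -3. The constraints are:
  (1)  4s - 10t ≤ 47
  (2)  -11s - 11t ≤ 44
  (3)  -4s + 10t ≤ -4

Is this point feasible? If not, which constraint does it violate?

(1): 26 ≤ 47 ✓
(2): 44 ≤ 44 ✓
(3): -26 ≤ -4 ✓

feasible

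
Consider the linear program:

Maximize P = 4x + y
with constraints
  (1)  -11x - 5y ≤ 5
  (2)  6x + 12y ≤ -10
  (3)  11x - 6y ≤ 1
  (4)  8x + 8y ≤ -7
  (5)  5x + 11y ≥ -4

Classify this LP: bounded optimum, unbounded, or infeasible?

infeasible

The boundaries 6x + 12y = -10 and 5x + 11y = -4 meet at (-31/3, 13/3), but that point violates -11x - 5y ≤ 5. Every candidate vertex is excluded by some other constraint, so the feasible region is empty.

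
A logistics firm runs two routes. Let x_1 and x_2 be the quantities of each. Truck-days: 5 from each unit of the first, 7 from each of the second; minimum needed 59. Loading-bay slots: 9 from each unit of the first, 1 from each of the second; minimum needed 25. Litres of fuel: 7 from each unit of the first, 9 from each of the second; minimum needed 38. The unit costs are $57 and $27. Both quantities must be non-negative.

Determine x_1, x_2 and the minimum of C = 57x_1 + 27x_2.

The feasible region is unbounded (it extends along (0, 1), (1, 0)), but C strictly increases along every unbounded feasible direction, so there is no improving ray and the minimum is attained at a vertex.

At the optimal vertex, 5x_1 + 7x_2 = 59 and 9x_1 + x_2 = 25.
Solving simultaneously gives x_1 = 2, x_2 = 7.

x_1 = 2, x_2 = 7, minimum C = 303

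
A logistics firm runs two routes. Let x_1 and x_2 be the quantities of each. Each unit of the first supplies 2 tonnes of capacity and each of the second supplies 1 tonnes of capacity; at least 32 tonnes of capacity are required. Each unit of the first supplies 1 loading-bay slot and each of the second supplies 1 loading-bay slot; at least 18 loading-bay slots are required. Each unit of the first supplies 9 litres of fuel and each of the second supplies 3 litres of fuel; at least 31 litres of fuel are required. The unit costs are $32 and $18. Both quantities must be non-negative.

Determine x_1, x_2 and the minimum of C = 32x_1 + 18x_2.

x_1 = 14, x_2 = 4, minimum C = 520

The feasible region is unbounded (it extends along (0, 1), (1, 0)), but C strictly increases along every unbounded feasible direction, so there is no improving ray and the minimum is attained at a vertex.

The binding constraints are 2x_1 + x_2 = 32 and x_1 + x_2 = 18.
Solving simultaneously gives x_1 = 14, x_2 = 4.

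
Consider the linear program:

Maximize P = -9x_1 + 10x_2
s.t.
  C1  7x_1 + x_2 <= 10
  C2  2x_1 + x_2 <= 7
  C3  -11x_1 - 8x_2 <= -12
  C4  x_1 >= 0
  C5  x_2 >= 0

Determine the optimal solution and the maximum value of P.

x_1 = 0, x_2 = 7, maximum P = 70

Corner points and P = -9x_1 + 10x_2:
  (3/5, 29/5) → P = 263/5
  (10/7, 0) → P = -90/7
  (0, 7) → P = 70
  (0, 3/2) → P = 15
  (12/11, 0) → P = -108/11

The binding constraints are 2x_1 + x_2 = 7 and x_1 = 0.
Solving simultaneously gives x_1 = 0, x_2 = 7.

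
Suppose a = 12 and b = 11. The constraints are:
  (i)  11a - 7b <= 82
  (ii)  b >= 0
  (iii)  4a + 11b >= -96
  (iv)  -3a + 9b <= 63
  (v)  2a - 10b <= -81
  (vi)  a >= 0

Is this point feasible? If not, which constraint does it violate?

feasible

(i): 55 ≤ 82 ✓
(ii): 11 ≥ 0 ✓
(iii): 169 ≥ -96 ✓
(iv): 63 ≤ 63 ✓
(v): -86 ≤ -81 ✓
(vi): 12 ≥ 0 ✓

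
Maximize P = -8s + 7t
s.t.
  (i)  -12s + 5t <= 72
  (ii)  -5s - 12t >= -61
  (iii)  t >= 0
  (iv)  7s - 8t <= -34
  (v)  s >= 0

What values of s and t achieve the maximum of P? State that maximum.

The optimum lies where -5s - 12t = -61 and s = 0.
Solving simultaneously gives s = 0, t = 61/12.

s = 0, t = 61/12, maximum P = 427/12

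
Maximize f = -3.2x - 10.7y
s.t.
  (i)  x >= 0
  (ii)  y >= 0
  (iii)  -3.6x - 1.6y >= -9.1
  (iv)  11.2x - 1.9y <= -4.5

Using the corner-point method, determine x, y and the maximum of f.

Extreme points and f = -3.2x - 10.7y:
  (0, 91/16) → f = -9737/160
  (0, 45/19) → f = -963/38
  (1009/2476, 2953/619) → f = -324043/6190

The binding constraints are x = 0 and 11.2x - 1.9y = -4.5.
Solving simultaneously gives x = 0, y = 45/19.

x = 0, y = 45/19, maximum f = -963/38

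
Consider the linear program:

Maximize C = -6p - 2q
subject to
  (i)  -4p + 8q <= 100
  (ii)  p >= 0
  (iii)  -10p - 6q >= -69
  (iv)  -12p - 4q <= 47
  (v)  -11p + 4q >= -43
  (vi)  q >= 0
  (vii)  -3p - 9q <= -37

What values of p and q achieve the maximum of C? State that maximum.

Corner points and C = -6p - 2q:
  (0, 23/2) → C = -23
  (0, 37/9) → C = -74/9
  (267/53, 329/106) → C = -1931/53
  (535/111, 278/111) → C = -3766/111

The optimum lies where p = 0 and -3p - 9q = -37.
Solving simultaneously gives p = 0, q = 37/9.

p = 0, q = 37/9, maximum C = -74/9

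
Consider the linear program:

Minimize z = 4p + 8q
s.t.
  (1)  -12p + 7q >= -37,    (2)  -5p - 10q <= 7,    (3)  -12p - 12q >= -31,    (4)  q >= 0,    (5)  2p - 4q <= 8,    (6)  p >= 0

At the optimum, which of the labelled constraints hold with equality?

Feasible corners and z = 4p + 8q:
  (31/12, 0) → z = 31/3
  (0, 31/12) → z = 62/3
  (0, 0) → z = 0

The minimum is at (0, 0). Substituting into each constraint, equality holds for (4) and (6); the remaining constraints have slack.

(4) and (6)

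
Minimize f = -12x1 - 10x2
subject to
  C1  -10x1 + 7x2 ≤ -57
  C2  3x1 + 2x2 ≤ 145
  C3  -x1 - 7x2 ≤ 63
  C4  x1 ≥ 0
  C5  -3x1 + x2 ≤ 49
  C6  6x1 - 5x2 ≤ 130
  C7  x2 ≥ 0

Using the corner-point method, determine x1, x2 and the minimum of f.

x1 = 1129/41, x2 = 1279/41, minimum f = -26338/41

Corner points and f = -12x1 - 10x2:
  (1129/41, 1279/41) → f = -26338/41
  (57/10, 0) → f = -342/5
  (985/27, 160/9) → f = -5540/9
  (65/3, 0) → f = -260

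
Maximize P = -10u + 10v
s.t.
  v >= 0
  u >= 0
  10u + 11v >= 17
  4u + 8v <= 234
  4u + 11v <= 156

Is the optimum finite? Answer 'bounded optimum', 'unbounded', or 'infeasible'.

Extreme points and P = -10u + 10v:
  (17/10, 0) → P = -17
  (39, 0) → P = -390
  (0, 17/11) → P = 170/11
  (0, 156/11) → P = 1560/11
The feasible region has finitely many vertices and no improving ray; the maximum is 1560/11 at (0, 156/11).

bounded optimum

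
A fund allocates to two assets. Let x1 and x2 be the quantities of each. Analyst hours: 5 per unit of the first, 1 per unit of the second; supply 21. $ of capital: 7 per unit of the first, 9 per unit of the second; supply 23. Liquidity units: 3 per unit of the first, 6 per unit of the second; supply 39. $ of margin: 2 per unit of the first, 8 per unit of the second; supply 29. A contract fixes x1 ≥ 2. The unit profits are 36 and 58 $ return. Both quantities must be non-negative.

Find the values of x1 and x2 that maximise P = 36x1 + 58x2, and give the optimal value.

Feasible corners and P = 36x1 + 58x2:
  (23/7, 0) → P = 828/7
  (2, 0) → P = 72
  (2, 1) → P = 130

The binding constraints are 7x1 + 9x2 = 23 and x1 = 2.
Solving simultaneously gives x1 = 2, x2 = 1.

x1 = 2, x2 = 1, maximum P = 130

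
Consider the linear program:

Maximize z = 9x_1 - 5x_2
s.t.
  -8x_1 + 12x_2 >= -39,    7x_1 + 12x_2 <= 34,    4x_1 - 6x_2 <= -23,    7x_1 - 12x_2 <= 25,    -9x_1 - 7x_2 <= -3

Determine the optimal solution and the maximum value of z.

Extreme points and z = 9x_1 - 5x_2:
  (-4/5, 33/10) → z = -237/10
  (-202/59, 285/59) → z = -3243/59
  (-143/82, 219/82) → z = -1191/41

The binding constraints are 7x_1 + 12x_2 = 34 and 4x_1 - 6x_2 = -23.
Solving simultaneously gives x_1 = -4/5, x_2 = 33/10.

x_1 = -4/5, x_2 = 33/10, maximum z = -237/10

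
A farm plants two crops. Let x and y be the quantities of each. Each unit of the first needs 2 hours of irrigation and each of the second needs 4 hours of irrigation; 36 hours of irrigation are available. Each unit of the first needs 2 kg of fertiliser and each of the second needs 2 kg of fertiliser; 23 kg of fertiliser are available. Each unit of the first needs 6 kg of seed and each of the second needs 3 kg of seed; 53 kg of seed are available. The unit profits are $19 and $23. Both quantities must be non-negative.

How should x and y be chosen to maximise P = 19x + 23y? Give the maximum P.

x = 5, y = 13/2, maximum P = 489/2

Corner points and P = 19x + 23y:
  (0, 0) → P = 0
  (0, 9) → P = 207
  (53/6, 0) → P = 1007/6
  (5, 13/2) → P = 489/2
  (37/6, 16/3) → P = 1439/6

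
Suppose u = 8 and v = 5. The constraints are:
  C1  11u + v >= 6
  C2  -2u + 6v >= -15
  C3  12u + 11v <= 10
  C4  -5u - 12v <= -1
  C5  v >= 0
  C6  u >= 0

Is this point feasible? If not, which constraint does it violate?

Constraint C3: 12u + 11v = 151, which is not ≤ 10. All other constraints are satisfied.

not feasible — violates C3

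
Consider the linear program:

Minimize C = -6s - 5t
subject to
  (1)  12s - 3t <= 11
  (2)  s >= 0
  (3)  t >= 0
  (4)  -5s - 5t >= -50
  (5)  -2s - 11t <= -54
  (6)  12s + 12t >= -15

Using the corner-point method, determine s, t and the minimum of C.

Extreme points and C = -6s - 5t:
  (41/15, 109/15) → C = -791/15
  (283/138, 313/69) → C = -2414/69
  (0, 10) → C = -50
  (0, 54/11) → C = -270/11

The binding constraints are 12s - 3t = 11 and -5s - 5t = -50.
Solving simultaneously gives s = 41/15, t = 109/15.

s = 41/15, t = 109/15, minimum C = -791/15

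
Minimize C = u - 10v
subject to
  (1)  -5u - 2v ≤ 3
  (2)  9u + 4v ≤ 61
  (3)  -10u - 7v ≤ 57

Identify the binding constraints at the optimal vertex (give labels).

Corner points and C = u - 10v:
  (-67, 166) → C = -1727
  (31/5, -17) → C = 881/5
  (655/23, -1123/23) → C = 11885/23

The minimum is at (-67, 166). Substituting into each constraint, equality holds for (1) and (2); the remaining constraints have slack.

(1) and (2)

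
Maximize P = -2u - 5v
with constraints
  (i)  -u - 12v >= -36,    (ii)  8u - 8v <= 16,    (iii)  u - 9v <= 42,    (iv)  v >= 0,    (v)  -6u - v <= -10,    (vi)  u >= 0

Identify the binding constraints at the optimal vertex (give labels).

(iv) and (v)

Vertices and P = -2u - 5v:
  (60/13, 34/13) → P = -290/13
  (84/71, 206/71) → P = -1198/71
  (2, 0) → P = -4
  (5/3, 0) → P = -10/3

The maximum is at (5/3, 0). Substituting into each constraint, equality holds for (iv) and (v); the remaining constraints have slack.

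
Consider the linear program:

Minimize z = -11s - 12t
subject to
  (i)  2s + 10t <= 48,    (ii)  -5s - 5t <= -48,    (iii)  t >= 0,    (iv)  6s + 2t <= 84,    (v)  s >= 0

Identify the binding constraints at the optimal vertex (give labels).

Vertices and z = -11s - 12t:
  (6, 18/5) → z = -546/5
  (93/7, 15/7) → z = -1203/7
  (48/5, 0) → z = -528/5
  (14, 0) → z = -154

The minimum is at (93/7, 15/7). Substituting into each constraint, equality holds for (i) and (iv); the remaining constraints have slack.

(i) and (iv)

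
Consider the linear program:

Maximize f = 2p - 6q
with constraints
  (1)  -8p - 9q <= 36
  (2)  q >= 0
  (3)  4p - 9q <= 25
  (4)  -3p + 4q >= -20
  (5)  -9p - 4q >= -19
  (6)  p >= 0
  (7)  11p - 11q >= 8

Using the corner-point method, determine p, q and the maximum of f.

Feasible corners and f = 2p - 6q:
  (19/9, 0) → f = 38/9
  (8/11, 0) → f = 16/11
  (241/143, 137/143) → f = -340/143

At the optimal vertex, q = 0 and -9p - 4q = -19.
Solving simultaneously gives p = 19/9, q = 0.

p = 19/9, q = 0, maximum f = 38/9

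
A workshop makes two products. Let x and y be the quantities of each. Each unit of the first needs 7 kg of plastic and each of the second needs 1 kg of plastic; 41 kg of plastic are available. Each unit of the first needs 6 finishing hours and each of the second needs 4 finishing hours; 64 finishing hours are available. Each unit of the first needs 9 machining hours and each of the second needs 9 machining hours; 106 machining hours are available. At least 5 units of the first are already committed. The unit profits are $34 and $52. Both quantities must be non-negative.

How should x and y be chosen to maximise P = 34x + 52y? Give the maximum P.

x = 5, y = 6, maximum P = 482

Corner points and P = 34x + 52y:
  (41/7, 0) → P = 1394/7
  (5, 0) → P = 170
  (5, 6) → P = 482

The binding constraints are 7x + y = 41 and x = 5.
Solving simultaneously gives x = 5, y = 6.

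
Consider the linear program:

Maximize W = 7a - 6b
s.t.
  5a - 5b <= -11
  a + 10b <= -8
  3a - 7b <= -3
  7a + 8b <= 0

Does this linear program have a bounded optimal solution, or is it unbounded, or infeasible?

Extreme points and W = 7a - 6b:
  (-30/11, -29/55) → W = -876/55
  (-31/10, -9/10) → W = -163/10
The feasible region has finitely many vertices and no improving ray; the maximum is -876/55 at (-30/11, -29/55).

bounded optimum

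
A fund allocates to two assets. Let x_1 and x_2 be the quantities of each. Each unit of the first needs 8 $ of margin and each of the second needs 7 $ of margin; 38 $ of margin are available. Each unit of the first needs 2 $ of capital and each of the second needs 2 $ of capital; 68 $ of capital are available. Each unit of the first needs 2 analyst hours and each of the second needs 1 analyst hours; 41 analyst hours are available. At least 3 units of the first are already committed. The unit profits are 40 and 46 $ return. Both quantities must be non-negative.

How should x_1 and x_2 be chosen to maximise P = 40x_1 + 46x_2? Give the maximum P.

x_1 = 3, x_2 = 2, maximum P = 212

Corner points and P = 40x_1 + 46x_2:
  (19/4, 0) → P = 190
  (3, 0) → P = 120
  (3, 2) → P = 212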